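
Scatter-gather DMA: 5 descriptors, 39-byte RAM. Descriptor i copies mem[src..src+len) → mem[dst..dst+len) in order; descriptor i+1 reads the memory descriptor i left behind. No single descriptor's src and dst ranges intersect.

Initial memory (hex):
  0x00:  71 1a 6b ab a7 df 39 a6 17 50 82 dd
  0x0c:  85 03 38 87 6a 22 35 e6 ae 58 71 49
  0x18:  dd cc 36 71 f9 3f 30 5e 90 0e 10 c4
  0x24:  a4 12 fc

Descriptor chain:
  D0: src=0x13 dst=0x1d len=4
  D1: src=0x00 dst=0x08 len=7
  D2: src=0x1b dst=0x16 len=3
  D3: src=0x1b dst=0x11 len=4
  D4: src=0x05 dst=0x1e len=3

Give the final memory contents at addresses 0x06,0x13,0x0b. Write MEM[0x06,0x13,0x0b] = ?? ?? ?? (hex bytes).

MEM[0x06,0x13,0x0b] = 39 e6 ab

D0: mem[0x1d..0x20] <- [e6 ae 58 71]
D1: mem[0x08..0x0e] <- [71 1a 6b ab a7 df 39]
D2: mem[0x16..0x18] <- [71 f9 e6]
D3: mem[0x11..0x14] <- [71 f9 e6 ae]
D4: mem[0x1e..0x20] <- [df 39 a6]
query mem[0x06]=0x39, mem[0x13]=0xe6, mem[0x0b]=0xab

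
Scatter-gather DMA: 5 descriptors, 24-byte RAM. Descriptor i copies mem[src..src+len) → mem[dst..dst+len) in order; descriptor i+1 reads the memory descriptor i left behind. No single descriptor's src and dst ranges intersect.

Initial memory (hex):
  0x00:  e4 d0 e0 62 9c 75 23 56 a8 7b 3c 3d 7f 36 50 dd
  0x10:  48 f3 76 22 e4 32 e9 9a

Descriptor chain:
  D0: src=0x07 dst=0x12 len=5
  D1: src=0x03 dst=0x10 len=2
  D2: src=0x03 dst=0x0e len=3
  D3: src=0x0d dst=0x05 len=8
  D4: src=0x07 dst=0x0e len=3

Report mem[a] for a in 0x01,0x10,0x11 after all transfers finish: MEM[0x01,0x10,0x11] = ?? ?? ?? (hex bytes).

[0] 0x07->0x12 len=5 : 56 a8 7b 3c 3d
[1] 0x03->0x10 len=2 : 62 9c
[2] 0x03->0x0e len=3 : 62 9c 75
[3] 0x0d->0x05 len=8 : 36 62 9c 75 9c 56 a8 7b
[4] 0x07->0x0e len=3 : 9c 75 9c
query mem[0x01]=0xd0, mem[0x10]=0x9c, mem[0x11]=0x9c

MEM[0x01,0x10,0x11] = d0 9c 9c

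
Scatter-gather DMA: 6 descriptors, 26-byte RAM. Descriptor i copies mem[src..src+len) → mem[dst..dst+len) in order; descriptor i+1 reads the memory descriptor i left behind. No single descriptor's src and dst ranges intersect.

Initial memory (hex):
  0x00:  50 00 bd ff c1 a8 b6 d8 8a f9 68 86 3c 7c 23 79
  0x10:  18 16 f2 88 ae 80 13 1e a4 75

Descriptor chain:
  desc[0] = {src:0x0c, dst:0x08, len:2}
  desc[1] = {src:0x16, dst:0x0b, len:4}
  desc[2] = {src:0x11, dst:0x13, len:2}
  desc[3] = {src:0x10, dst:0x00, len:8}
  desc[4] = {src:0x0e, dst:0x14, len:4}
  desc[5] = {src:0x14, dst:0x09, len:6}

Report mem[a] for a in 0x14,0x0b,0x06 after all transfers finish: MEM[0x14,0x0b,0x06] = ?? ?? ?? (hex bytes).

MEM[0x14,0x0b,0x06] = 75 18 13

#0 dst[0x08+2] := {0x3c,0x7c}
#1 dst[0x0b+4] := {0x13,0x1e,0xa4,0x75}
#2 dst[0x13+2] := {0x16,0xf2}
#3 dst[0x00+8] := {0x18,0x16,0xf2,0x16,0xf2,0x80,0x13,0x1e}
#4 dst[0x14+4] := {0x75,0x79,0x18,0x16}
#5 dst[0x09+6] := {0x75,0x79,0x18,0x16,0xa4,0x75}
query mem[0x14]=0x75, mem[0x0b]=0x18, mem[0x06]=0x13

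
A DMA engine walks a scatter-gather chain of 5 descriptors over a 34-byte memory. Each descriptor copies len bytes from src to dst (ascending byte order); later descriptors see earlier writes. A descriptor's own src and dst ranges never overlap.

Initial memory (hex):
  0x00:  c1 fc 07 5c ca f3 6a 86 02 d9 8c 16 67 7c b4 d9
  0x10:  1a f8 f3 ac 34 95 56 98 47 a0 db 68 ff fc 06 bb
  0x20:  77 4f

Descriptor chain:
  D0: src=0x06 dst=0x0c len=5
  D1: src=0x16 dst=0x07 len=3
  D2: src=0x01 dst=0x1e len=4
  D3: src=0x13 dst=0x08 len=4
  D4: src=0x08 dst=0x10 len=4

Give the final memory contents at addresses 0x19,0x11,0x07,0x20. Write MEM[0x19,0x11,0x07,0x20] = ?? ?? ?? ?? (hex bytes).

#0 dst[0x0c+5] := {0x6a,0x86,0x02,0xd9,0x8c}
#1 dst[0x07+3] := {0x56,0x98,0x47}
#2 dst[0x1e+4] := {0xfc,0x07,0x5c,0xca}
#3 dst[0x08+4] := {0xac,0x34,0x95,0x56}
#4 dst[0x10+4] := {0xac,0x34,0x95,0x56}
query mem[0x19]=0xa0, mem[0x11]=0x34, mem[0x07]=0x56, mem[0x20]=0x5c

MEM[0x19,0x11,0x07,0x20] = a0 34 56 5c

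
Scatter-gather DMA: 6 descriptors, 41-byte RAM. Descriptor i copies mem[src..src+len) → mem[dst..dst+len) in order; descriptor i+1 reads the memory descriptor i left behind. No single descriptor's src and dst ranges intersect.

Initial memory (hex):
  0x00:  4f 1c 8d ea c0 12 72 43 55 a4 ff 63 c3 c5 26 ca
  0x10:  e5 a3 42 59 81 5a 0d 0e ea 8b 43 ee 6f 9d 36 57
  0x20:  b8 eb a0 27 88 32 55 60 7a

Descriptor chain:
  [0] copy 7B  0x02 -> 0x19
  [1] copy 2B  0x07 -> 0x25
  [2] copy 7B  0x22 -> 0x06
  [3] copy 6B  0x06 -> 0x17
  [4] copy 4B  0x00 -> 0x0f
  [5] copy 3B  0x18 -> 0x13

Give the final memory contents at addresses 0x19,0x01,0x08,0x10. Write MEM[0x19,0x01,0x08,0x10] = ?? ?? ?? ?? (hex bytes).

MEM[0x19,0x01,0x08,0x10] = 88 1c 88 1c

#0 dst[0x19+7] := {0x8d,0xea,0xc0,0x12,0x72,0x43,0x55}
#1 dst[0x25+2] := {0x43,0x55}
#2 dst[0x06+7] := {0xa0,0x27,0x88,0x43,0x55,0x60,0x7a}
#3 dst[0x17+6] := {0xa0,0x27,0x88,0x43,0x55,0x60}
#4 dst[0x0f+4] := {0x4f,0x1c,0x8d,0xea}
#5 dst[0x13+3] := {0x27,0x88,0x43}
query mem[0x19]=0x88, mem[0x01]=0x1c, mem[0x08]=0x88, mem[0x10]=0x1c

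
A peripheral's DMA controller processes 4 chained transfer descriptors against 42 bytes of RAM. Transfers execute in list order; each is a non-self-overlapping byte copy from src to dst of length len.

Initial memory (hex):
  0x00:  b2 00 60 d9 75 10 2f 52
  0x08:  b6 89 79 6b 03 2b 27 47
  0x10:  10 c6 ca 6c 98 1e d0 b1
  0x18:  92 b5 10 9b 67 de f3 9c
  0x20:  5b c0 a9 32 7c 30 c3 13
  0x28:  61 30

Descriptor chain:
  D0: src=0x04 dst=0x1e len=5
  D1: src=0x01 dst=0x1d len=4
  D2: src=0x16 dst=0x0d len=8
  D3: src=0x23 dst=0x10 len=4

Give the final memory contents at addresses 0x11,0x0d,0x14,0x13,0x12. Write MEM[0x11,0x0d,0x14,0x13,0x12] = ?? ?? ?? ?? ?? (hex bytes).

MEM[0x11,0x0d,0x14,0x13,0x12] = 7c d0 00 c3 30

D0: mem[0x1e..0x22] <- [75 10 2f 52 b6]
D1: mem[0x1d..0x20] <- [00 60 d9 75]
D2: mem[0x0d..0x14] <- [d0 b1 92 b5 10 9b 67 00]
D3: mem[0x10..0x13] <- [32 7c 30 c3]
query mem[0x11]=0x7c, mem[0x0d]=0xd0, mem[0x14]=0x00, mem[0x13]=0xc3, mem[0x12]=0x30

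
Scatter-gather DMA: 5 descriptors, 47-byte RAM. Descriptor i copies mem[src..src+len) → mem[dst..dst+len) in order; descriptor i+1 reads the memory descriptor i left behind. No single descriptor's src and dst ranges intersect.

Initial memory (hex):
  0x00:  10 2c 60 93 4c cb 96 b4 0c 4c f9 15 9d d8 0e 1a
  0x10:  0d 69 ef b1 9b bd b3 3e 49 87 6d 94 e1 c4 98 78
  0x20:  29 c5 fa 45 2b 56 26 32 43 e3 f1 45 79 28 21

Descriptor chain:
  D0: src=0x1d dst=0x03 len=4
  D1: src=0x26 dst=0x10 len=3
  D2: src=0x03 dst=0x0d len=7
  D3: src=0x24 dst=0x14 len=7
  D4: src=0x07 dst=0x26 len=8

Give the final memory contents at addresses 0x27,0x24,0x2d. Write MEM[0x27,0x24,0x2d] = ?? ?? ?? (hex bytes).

  after D0: wrote 4B at 0x03 = c4987829
  after D1: wrote 3B at 0x10 = 263243
  after D2: wrote 7B at 0x0d = c4987829b40c4c
  after D3: wrote 7B at 0x14 = 2b56263243e3f1
  after D4: wrote 8B at 0x26 = b40c4cf9159dc498
query mem[0x27]=0x0c, mem[0x24]=0x2b, mem[0x2d]=0x98

MEM[0x27,0x24,0x2d] = 0c 2b 98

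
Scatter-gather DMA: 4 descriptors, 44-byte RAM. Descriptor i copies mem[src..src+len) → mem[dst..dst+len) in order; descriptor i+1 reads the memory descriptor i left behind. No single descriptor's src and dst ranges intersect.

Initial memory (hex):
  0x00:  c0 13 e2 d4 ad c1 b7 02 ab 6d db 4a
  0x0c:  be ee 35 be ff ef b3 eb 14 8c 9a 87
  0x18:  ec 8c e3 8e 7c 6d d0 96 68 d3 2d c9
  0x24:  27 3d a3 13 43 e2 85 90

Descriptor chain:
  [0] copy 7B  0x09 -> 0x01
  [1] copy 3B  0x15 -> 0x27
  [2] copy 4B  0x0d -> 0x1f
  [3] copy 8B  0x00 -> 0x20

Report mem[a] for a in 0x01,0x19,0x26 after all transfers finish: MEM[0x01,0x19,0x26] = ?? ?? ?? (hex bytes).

D0: mem[0x01..0x07] <- [6d db 4a be ee 35 be]
D1: mem[0x27..0x29] <- [8c 9a 87]
D2: mem[0x1f..0x22] <- [ee 35 be ff]
D3: mem[0x20..0x27] <- [c0 6d db 4a be ee 35 be]
query mem[0x01]=0x6d, mem[0x19]=0x8c, mem[0x26]=0x35

MEM[0x01,0x19,0x26] = 6d 8c 35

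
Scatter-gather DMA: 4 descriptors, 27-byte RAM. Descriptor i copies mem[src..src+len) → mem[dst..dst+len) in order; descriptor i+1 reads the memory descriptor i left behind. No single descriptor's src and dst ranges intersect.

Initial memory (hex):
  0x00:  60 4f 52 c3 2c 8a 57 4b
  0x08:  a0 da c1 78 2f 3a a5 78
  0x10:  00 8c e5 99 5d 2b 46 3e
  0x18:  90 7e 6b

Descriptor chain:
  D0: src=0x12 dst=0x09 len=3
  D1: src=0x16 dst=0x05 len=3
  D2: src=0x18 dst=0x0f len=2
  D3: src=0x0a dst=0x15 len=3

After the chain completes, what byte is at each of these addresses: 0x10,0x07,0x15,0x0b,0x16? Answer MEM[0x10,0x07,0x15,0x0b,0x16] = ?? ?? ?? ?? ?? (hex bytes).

MEM[0x10,0x07,0x15,0x0b,0x16] = 7e 90 99 5d 5d

[0] 0x12->0x09 len=3 : e5 99 5d
[1] 0x16->0x05 len=3 : 46 3e 90
[2] 0x18->0x0f len=2 : 90 7e
[3] 0x0a->0x15 len=3 : 99 5d 2f
query mem[0x10]=0x7e, mem[0x07]=0x90, mem[0x15]=0x99, mem[0x0b]=0x5d, mem[0x16]=0x5d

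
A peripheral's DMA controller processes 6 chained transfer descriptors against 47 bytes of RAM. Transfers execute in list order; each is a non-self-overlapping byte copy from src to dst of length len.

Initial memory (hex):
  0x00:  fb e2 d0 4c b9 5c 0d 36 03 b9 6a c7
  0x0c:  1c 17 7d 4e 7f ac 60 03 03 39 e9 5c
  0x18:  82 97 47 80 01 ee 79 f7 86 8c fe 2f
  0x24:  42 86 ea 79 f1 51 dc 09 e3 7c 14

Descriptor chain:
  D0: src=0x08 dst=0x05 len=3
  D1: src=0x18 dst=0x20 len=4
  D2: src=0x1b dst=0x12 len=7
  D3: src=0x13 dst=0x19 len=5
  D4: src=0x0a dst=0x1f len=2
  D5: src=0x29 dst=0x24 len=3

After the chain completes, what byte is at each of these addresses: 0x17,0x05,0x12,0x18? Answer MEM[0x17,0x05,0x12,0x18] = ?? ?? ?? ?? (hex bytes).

[0] 0x08->0x05 len=3 : 03 b9 6a
[1] 0x18->0x20 len=4 : 82 97 47 80
[2] 0x1b->0x12 len=7 : 80 01 ee 79 f7 82 97
[3] 0x13->0x19 len=5 : 01 ee 79 f7 82
[4] 0x0a->0x1f len=2 : 6a c7
[5] 0x29->0x24 len=3 : 51 dc 09
query mem[0x17]=0x82, mem[0x05]=0x03, mem[0x12]=0x80, mem[0x18]=0x97

MEM[0x17,0x05,0x12,0x18] = 82 03 80 97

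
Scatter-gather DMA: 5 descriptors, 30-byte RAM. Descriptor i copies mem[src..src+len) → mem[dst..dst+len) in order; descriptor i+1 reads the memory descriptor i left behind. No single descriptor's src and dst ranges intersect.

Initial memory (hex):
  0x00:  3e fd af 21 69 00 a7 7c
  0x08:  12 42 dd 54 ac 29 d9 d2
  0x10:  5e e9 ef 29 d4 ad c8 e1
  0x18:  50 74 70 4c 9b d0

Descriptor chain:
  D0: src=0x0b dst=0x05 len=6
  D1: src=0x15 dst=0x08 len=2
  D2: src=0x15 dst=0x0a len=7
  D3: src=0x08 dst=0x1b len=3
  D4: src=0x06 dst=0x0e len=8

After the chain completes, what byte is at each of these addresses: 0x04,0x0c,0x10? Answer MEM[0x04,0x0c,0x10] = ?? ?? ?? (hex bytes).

  after D0: wrote 6B at 0x05 = 54ac29d9d25e
  after D1: wrote 2B at 0x08 = adc8
  after D2: wrote 7B at 0x0a = adc8e15074704c
  after D3: wrote 3B at 0x1b = adc8ad
  after D4: wrote 8B at 0x0e = ac29adc8adc8e150
query mem[0x04]=0x69, mem[0x0c]=0xe1, mem[0x10]=0xad

MEM[0x04,0x0c,0x10] = 69 e1 ad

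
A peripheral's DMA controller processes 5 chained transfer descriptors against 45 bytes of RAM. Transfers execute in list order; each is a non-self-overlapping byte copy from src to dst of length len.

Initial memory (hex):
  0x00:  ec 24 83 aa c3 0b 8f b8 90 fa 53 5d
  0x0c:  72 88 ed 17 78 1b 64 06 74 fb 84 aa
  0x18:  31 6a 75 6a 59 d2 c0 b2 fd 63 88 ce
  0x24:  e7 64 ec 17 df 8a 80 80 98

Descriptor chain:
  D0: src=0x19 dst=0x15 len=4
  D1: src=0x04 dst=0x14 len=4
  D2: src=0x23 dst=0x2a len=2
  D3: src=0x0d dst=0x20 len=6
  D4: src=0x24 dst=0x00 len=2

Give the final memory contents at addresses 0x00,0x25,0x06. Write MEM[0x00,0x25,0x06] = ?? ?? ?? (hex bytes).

MEM[0x00,0x25,0x06] = 1b 64 8f

[0] 0x19->0x15 len=4 : 6a 75 6a 59
[1] 0x04->0x14 len=4 : c3 0b 8f b8
[2] 0x23->0x2a len=2 : ce e7
[3] 0x0d->0x20 len=6 : 88 ed 17 78 1b 64
[4] 0x24->0x00 len=2 : 1b 64
query mem[0x00]=0x1b, mem[0x25]=0x64, mem[0x06]=0x8f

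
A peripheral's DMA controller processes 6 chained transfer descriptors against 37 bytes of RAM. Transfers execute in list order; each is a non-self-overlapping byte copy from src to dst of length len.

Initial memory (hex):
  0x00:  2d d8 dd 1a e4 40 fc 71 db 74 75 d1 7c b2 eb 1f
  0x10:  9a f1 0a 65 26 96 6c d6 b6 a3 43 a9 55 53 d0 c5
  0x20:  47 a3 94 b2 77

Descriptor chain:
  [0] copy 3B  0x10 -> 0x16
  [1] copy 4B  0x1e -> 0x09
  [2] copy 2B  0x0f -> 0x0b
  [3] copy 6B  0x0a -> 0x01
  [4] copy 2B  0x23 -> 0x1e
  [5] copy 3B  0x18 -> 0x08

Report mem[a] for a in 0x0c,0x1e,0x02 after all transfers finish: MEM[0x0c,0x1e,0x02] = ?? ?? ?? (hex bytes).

MEM[0x0c,0x1e,0x02] = 9a b2 1f

  after D0: wrote 3B at 0x16 = 9af10a
  after D1: wrote 4B at 0x09 = d0c547a3
  after D2: wrote 2B at 0x0b = 1f9a
  after D3: wrote 6B at 0x01 = c51f9ab2eb1f
  after D4: wrote 2B at 0x1e = b277
  after D5: wrote 3B at 0x08 = 0aa343
query mem[0x0c]=0x9a, mem[0x1e]=0xb2, mem[0x02]=0x1f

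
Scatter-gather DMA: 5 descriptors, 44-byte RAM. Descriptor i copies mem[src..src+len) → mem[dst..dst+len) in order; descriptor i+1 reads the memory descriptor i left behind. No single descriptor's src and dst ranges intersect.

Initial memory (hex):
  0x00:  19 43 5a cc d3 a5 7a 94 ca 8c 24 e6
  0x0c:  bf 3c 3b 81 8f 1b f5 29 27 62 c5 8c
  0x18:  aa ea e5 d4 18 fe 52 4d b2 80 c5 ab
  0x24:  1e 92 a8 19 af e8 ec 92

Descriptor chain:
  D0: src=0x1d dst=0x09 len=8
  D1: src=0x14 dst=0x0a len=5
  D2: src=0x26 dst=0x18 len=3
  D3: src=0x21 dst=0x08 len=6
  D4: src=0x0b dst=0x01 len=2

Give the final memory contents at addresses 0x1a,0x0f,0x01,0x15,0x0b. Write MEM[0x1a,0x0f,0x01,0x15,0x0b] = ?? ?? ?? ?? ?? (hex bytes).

[0] 0x1d->0x09 len=8 : fe 52 4d b2 80 c5 ab 1e
[1] 0x14->0x0a len=5 : 27 62 c5 8c aa
[2] 0x26->0x18 len=3 : a8 19 af
[3] 0x21->0x08 len=6 : 80 c5 ab 1e 92 a8
[4] 0x0b->0x01 len=2 : 1e 92
query mem[0x1a]=0xaf, mem[0x0f]=0xab, mem[0x01]=0x1e, mem[0x15]=0x62, mem[0x0b]=0x1e

MEM[0x1a,0x0f,0x01,0x15,0x0b] = af ab 1e 62 1e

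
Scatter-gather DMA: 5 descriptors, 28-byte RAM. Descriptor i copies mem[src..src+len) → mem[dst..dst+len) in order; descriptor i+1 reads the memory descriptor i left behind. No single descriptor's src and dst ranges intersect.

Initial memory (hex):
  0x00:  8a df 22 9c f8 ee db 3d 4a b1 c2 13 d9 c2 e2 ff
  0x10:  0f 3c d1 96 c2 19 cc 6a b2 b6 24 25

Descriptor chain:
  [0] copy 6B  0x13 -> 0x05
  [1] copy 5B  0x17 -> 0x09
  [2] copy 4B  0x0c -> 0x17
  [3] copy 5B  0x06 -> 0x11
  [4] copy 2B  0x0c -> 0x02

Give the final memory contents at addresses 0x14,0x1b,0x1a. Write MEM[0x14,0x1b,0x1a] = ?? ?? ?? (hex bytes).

MEM[0x14,0x1b,0x1a] = 6a 25 ff

[0] 0x13->0x05 len=6 : 96 c2 19 cc 6a b2
[1] 0x17->0x09 len=5 : 6a b2 b6 24 25
[2] 0x0c->0x17 len=4 : 24 25 e2 ff
[3] 0x06->0x11 len=5 : c2 19 cc 6a b2
[4] 0x0c->0x02 len=2 : 24 25
query mem[0x14]=0x6a, mem[0x1b]=0x25, mem[0x1a]=0xff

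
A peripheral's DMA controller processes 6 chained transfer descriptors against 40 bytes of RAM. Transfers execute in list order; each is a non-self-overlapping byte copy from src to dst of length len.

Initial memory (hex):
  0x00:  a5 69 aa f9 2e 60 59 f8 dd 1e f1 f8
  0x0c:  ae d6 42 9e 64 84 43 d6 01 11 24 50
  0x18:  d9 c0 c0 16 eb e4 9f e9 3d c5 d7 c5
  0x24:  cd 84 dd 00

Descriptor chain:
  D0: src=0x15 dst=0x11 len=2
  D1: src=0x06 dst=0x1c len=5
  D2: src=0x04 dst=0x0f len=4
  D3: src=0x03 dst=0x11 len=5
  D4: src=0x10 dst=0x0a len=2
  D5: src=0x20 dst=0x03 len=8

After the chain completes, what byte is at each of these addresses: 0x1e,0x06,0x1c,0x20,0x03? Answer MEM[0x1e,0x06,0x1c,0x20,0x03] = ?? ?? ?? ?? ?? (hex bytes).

#0 dst[0x11+2] := {0x11,0x24}
#1 dst[0x1c+5] := {0x59,0xf8,0xdd,0x1e,0xf1}
#2 dst[0x0f+4] := {0x2e,0x60,0x59,0xf8}
#3 dst[0x11+5] := {0xf9,0x2e,0x60,0x59,0xf8}
#4 dst[0x0a+2] := {0x60,0xf9}
#5 dst[0x03+8] := {0xf1,0xc5,0xd7,0xc5,0xcd,0x84,0xdd,0x00}
query mem[0x1e]=0xdd, mem[0x06]=0xc5, mem[0x1c]=0x59, mem[0x20]=0xf1, mem[0x03]=0xf1

MEM[0x1e,0x06,0x1c,0x20,0x03] = dd c5 59 f1 f1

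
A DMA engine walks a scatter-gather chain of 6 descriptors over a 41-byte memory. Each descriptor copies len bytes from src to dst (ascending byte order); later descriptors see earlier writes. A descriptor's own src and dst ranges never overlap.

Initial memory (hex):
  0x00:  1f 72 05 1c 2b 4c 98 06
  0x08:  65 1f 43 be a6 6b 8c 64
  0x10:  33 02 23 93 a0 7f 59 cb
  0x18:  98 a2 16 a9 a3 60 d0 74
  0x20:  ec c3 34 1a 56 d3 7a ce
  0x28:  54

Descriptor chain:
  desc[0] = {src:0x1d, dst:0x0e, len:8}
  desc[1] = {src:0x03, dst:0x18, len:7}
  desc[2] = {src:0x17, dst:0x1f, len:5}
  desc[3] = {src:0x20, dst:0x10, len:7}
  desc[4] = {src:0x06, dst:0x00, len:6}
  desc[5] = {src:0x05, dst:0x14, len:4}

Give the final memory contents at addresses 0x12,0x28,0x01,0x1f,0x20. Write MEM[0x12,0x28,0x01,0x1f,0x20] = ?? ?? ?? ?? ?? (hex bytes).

MEM[0x12,0x28,0x01,0x1f,0x20] = 4c 54 06 cb 1c

#0 dst[0x0e+8] := {0x60,0xd0,0x74,0xec,0xc3,0x34,0x1a,0x56}
#1 dst[0x18+7] := {0x1c,0x2b,0x4c,0x98,0x06,0x65,0x1f}
#2 dst[0x1f+5] := {0xcb,0x1c,0x2b,0x4c,0x98}
#3 dst[0x10+7] := {0x1c,0x2b,0x4c,0x98,0x56,0xd3,0x7a}
#4 dst[0x00+6] := {0x98,0x06,0x65,0x1f,0x43,0xbe}
#5 dst[0x14+4] := {0xbe,0x98,0x06,0x65}
query mem[0x12]=0x4c, mem[0x28]=0x54, mem[0x01]=0x06, mem[0x1f]=0xcb, mem[0x20]=0x1c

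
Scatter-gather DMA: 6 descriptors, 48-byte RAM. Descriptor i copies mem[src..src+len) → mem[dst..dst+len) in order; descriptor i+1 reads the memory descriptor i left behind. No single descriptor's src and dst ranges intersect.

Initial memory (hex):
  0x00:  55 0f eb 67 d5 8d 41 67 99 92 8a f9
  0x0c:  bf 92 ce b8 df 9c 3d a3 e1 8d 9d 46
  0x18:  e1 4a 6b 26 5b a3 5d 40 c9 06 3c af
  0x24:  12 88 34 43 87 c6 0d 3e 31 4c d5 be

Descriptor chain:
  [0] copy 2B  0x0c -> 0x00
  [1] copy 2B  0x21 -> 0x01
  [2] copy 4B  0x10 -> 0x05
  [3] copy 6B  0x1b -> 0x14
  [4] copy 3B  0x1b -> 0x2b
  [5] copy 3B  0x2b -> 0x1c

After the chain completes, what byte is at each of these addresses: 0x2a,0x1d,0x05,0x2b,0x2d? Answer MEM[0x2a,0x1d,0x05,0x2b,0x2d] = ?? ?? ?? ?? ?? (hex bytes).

  after D0: wrote 2B at 0x00 = bf92
  after D1: wrote 2B at 0x01 = 063c
  after D2: wrote 4B at 0x05 = df9c3da3
  after D3: wrote 6B at 0x14 = 265ba35d40c9
  after D4: wrote 3B at 0x2b = 265ba3
  after D5: wrote 3B at 0x1c = 265ba3
query mem[0x2a]=0x0d, mem[0x1d]=0x5b, mem[0x05]=0xdf, mem[0x2b]=0x26, mem[0x2d]=0xa3

MEM[0x2a,0x1d,0x05,0x2b,0x2d] = 0d 5b df 26 a3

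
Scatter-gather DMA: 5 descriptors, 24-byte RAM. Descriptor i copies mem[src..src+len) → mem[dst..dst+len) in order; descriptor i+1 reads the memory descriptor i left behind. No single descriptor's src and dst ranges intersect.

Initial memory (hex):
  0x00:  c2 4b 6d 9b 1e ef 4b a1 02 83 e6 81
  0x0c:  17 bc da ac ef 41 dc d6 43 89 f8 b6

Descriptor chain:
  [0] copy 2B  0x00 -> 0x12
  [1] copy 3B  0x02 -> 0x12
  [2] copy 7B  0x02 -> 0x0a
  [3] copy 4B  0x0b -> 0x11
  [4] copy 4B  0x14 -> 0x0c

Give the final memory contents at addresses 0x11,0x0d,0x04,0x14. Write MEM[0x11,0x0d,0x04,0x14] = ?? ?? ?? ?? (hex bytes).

MEM[0x11,0x0d,0x04,0x14] = 9b 89 1e 4b

D0: mem[0x12..0x13] <- [c2 4b]
D1: mem[0x12..0x14] <- [6d 9b 1e]
D2: mem[0x0a..0x10] <- [6d 9b 1e ef 4b a1 02]
D3: mem[0x11..0x14] <- [9b 1e ef 4b]
D4: mem[0x0c..0x0f] <- [4b 89 f8 b6]
query mem[0x11]=0x9b, mem[0x0d]=0x89, mem[0x04]=0x1e, mem[0x14]=0x4b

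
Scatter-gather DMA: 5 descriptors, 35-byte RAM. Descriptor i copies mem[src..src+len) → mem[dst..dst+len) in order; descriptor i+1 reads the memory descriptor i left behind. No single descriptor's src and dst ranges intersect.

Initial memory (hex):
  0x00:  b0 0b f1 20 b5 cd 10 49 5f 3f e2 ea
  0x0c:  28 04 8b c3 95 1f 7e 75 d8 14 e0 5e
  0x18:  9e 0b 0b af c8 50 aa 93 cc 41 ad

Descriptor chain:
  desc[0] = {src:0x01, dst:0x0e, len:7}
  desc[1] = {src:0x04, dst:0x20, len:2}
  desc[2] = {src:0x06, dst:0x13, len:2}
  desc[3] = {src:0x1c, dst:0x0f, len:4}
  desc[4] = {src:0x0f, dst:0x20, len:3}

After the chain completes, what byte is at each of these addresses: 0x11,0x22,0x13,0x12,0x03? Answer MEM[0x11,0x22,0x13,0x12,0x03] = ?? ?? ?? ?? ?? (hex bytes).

MEM[0x11,0x22,0x13,0x12,0x03] = aa aa 10 93 20

#0 dst[0x0e+7] := {0x0b,0xf1,0x20,0xb5,0xcd,0x10,0x49}
#1 dst[0x20+2] := {0xb5,0xcd}
#2 dst[0x13+2] := {0x10,0x49}
#3 dst[0x0f+4] := {0xc8,0x50,0xaa,0x93}
#4 dst[0x20+3] := {0xc8,0x50,0xaa}
query mem[0x11]=0xaa, mem[0x22]=0xaa, mem[0x13]=0x10, mem[0x12]=0x93, mem[0x03]=0x20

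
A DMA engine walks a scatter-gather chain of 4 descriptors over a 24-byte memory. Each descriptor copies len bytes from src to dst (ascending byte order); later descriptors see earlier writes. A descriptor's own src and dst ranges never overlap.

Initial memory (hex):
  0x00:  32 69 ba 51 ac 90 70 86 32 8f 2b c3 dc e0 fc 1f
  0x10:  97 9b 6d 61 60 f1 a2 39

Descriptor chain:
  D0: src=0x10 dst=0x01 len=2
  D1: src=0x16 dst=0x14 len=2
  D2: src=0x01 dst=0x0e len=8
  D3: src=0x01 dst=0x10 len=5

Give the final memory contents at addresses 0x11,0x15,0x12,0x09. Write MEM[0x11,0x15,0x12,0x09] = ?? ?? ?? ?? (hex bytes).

MEM[0x11,0x15,0x12,0x09] = 9b 32 51 8f

D0: mem[0x01..0x02] <- [97 9b]
D1: mem[0x14..0x15] <- [a2 39]
D2: mem[0x0e..0x15] <- [97 9b 51 ac 90 70 86 32]
D3: mem[0x10..0x14] <- [97 9b 51 ac 90]
query mem[0x11]=0x9b, mem[0x15]=0x32, mem[0x12]=0x51, mem[0x09]=0x8f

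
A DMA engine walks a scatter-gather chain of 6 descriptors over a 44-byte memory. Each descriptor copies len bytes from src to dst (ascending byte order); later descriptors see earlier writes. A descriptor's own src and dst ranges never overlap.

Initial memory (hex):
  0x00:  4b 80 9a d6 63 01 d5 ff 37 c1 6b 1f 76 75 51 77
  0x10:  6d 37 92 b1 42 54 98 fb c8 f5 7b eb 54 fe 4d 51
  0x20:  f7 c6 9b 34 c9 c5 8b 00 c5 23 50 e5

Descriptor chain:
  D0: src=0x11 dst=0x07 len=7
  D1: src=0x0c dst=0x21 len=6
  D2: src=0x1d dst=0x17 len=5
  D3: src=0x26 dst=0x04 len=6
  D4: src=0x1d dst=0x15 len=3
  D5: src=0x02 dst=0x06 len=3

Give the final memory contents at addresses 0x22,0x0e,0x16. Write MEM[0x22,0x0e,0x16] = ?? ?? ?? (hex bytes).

MEM[0x22,0x0e,0x16] = fb 51 4d

[0] 0x11->0x07 len=7 : 37 92 b1 42 54 98 fb
[1] 0x0c->0x21 len=6 : 98 fb 51 77 6d 37
[2] 0x1d->0x17 len=5 : fe 4d 51 f7 98
[3] 0x26->0x04 len=6 : 37 00 c5 23 50 e5
[4] 0x1d->0x15 len=3 : fe 4d 51
[5] 0x02->0x06 len=3 : 9a d6 37
query mem[0x22]=0xfb, mem[0x0e]=0x51, mem[0x16]=0x4d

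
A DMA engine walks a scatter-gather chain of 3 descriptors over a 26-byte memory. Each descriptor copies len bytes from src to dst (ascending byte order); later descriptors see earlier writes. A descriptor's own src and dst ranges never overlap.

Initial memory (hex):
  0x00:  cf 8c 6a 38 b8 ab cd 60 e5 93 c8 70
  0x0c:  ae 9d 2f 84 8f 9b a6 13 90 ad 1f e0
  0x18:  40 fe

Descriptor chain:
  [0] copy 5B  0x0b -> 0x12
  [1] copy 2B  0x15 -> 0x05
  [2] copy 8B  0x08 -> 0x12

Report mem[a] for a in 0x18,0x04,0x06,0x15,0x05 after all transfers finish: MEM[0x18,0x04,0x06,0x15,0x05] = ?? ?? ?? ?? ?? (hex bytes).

  after D0: wrote 5B at 0x12 = 70ae9d2f84
  after D1: wrote 2B at 0x05 = 2f84
  after D2: wrote 8B at 0x12 = e593c870ae9d2f84
query mem[0x18]=0x2f, mem[0x04]=0xb8, mem[0x06]=0x84, mem[0x15]=0x70, mem[0x05]=0x2f

MEM[0x18,0x04,0x06,0x15,0x05] = 2f b8 84 70 2f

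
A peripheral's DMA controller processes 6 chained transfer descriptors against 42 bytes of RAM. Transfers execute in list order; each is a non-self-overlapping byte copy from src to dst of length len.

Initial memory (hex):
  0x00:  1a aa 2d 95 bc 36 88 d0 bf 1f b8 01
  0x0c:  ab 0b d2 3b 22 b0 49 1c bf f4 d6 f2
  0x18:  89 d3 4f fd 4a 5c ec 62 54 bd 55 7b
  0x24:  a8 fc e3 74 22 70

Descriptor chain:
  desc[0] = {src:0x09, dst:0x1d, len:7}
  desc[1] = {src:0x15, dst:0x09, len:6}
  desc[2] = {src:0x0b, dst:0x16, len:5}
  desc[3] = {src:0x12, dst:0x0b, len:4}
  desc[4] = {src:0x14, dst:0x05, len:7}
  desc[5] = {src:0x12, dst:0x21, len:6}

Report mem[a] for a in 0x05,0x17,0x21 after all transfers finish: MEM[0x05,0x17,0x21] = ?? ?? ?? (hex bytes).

  after D0: wrote 7B at 0x1d = 1fb801ab0bd23b
  after D1: wrote 6B at 0x09 = f4d6f289d34f
  after D2: wrote 5B at 0x16 = f289d34f3b
  after D3: wrote 4B at 0x0b = 491cbff4
  after D4: wrote 7B at 0x05 = bff4f289d34f3b
  after D5: wrote 6B at 0x21 = 491cbff4f289
query mem[0x05]=0xbf, mem[0x17]=0x89, mem[0x21]=0x49

MEM[0x05,0x17,0x21] = bf 89 49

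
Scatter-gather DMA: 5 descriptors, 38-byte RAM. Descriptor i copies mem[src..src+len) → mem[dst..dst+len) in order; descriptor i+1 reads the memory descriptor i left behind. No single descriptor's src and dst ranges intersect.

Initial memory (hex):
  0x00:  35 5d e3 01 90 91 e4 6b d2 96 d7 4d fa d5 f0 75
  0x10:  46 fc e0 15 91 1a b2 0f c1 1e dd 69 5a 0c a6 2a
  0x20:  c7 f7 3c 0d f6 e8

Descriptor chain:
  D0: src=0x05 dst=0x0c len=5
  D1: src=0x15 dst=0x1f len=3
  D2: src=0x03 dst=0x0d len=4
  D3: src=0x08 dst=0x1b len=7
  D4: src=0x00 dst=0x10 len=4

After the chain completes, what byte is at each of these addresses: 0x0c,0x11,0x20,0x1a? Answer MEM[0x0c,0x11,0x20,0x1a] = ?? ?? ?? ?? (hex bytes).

D0: mem[0x0c..0x10] <- [91 e4 6b d2 96]
D1: mem[0x1f..0x21] <- [1a b2 0f]
D2: mem[0x0d..0x10] <- [01 90 91 e4]
D3: mem[0x1b..0x21] <- [d2 96 d7 4d 91 01 90]
D4: mem[0x10..0x13] <- [35 5d e3 01]
query mem[0x0c]=0x91, mem[0x11]=0x5d, mem[0x20]=0x01, mem[0x1a]=0xdd

MEM[0x0c,0x11,0x20,0x1a] = 91 5d 01 dd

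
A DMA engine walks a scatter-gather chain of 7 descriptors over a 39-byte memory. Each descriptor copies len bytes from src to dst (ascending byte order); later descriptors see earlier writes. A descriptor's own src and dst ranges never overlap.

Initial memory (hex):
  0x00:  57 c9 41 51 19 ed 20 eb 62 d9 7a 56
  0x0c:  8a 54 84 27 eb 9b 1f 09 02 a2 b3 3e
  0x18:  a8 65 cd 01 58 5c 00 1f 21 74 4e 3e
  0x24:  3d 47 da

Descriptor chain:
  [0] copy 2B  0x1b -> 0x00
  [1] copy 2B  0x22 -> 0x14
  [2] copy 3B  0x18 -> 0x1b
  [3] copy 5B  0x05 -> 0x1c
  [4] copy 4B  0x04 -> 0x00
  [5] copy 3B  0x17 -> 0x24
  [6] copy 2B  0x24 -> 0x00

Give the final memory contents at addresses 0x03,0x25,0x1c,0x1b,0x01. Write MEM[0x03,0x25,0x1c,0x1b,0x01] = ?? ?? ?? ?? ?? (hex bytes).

  after D0: wrote 2B at 0x00 = 0158
  after D1: wrote 2B at 0x14 = 4e3e
  after D2: wrote 3B at 0x1b = a865cd
  after D3: wrote 5B at 0x1c = ed20eb62d9
  after D4: wrote 4B at 0x00 = 19ed20eb
  after D5: wrote 3B at 0x24 = 3ea865
  after D6: wrote 2B at 0x00 = 3ea8
query mem[0x03]=0xeb, mem[0x25]=0xa8, mem[0x1c]=0xed, mem[0x1b]=0xa8, mem[0x01]=0xa8

MEM[0x03,0x25,0x1c,0x1b,0x01] = eb a8 ed a8 a8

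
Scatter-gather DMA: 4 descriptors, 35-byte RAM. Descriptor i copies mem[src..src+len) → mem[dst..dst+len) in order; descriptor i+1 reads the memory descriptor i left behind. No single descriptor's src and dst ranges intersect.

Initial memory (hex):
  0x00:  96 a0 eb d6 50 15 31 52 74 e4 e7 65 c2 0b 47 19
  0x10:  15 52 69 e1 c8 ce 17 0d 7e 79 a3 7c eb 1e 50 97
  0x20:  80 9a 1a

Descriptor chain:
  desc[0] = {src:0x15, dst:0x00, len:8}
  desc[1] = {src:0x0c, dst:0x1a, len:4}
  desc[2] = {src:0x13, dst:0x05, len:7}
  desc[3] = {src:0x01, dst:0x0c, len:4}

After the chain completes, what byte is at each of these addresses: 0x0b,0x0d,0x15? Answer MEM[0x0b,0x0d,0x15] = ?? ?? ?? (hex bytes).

MEM[0x0b,0x0d,0x15] = 79 0d ce

#0 dst[0x00+8] := {0xce,0x17,0x0d,0x7e,0x79,0xa3,0x7c,0xeb}
#1 dst[0x1a+4] := {0xc2,0x0b,0x47,0x19}
#2 dst[0x05+7] := {0xe1,0xc8,0xce,0x17,0x0d,0x7e,0x79}
#3 dst[0x0c+4] := {0x17,0x0d,0x7e,0x79}
query mem[0x0b]=0x79, mem[0x0d]=0x0d, mem[0x15]=0xce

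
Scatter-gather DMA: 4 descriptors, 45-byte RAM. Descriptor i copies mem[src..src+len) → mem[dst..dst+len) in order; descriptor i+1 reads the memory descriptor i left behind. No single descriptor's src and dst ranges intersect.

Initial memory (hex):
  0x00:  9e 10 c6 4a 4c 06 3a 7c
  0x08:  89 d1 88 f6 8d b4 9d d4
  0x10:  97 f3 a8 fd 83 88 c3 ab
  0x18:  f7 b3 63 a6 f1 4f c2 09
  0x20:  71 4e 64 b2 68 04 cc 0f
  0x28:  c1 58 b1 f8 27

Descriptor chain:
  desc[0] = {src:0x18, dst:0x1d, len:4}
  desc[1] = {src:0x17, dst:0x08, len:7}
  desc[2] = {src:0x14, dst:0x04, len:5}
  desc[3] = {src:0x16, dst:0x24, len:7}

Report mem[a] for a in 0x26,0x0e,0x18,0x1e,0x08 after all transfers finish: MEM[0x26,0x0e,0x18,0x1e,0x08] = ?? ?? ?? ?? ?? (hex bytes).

MEM[0x26,0x0e,0x18,0x1e,0x08] = f7 f7 f7 b3 f7

  after D0: wrote 4B at 0x1d = f7b363a6
  after D1: wrote 7B at 0x08 = abf7b363a6f1f7
  after D2: wrote 5B at 0x04 = 8388c3abf7
  after D3: wrote 7B at 0x24 = c3abf7b363a6f1
query mem[0x26]=0xf7, mem[0x0e]=0xf7, mem[0x18]=0xf7, mem[0x1e]=0xb3, mem[0x08]=0xf7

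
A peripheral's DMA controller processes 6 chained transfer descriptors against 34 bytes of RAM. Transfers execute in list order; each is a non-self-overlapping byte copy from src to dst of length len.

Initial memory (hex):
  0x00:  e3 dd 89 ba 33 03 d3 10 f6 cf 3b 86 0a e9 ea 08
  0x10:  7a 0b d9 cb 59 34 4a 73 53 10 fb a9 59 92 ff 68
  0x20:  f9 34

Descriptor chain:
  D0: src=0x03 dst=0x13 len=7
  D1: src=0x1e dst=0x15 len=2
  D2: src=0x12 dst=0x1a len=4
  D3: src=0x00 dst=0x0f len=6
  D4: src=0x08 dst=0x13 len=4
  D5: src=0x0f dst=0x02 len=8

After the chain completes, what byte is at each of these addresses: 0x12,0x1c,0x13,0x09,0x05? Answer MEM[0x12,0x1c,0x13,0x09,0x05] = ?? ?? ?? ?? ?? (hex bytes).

  after D0: wrote 7B at 0x13 = ba3303d310f6cf
  after D1: wrote 2B at 0x15 = ff68
  after D2: wrote 4B at 0x1a = d9ba33ff
  after D3: wrote 6B at 0x0f = e3dd89ba3303
  after D4: wrote 4B at 0x13 = f6cf3b86
  after D5: wrote 8B at 0x02 = e3dd89baf6cf3b86
query mem[0x12]=0xba, mem[0x1c]=0x33, mem[0x13]=0xf6, mem[0x09]=0x86, mem[0x05]=0xba

MEM[0x12,0x1c,0x13,0x09,0x05] = ba 33 f6 86 ba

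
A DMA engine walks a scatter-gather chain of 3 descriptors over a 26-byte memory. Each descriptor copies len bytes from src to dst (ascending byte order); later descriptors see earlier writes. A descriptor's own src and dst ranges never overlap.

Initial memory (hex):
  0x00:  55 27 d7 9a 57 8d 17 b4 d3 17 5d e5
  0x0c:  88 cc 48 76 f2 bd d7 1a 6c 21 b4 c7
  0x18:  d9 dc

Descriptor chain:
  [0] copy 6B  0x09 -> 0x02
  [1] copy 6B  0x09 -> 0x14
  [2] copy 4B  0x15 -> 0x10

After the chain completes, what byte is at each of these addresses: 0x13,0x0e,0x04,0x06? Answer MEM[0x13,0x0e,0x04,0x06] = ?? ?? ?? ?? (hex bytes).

MEM[0x13,0x0e,0x04,0x06] = cc 48 e5 cc

D0: mem[0x02..0x07] <- [17 5d e5 88 cc 48]
D1: mem[0x14..0x19] <- [17 5d e5 88 cc 48]
D2: mem[0x10..0x13] <- [5d e5 88 cc]
query mem[0x13]=0xcc, mem[0x0e]=0x48, mem[0x04]=0xe5, mem[0x06]=0xcc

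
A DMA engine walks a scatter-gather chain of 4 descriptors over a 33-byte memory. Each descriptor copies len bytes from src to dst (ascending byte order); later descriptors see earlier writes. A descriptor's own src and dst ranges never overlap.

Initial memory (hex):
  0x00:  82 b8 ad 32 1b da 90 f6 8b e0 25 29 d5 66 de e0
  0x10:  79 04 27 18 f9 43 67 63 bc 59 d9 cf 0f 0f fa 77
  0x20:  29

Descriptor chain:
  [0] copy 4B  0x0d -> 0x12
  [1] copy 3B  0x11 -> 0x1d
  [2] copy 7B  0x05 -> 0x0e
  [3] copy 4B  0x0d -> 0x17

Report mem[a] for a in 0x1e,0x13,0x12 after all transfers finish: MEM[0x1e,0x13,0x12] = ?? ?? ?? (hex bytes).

MEM[0x1e,0x13,0x12] = 66 25 e0

#0 dst[0x12+4] := {0x66,0xde,0xe0,0x79}
#1 dst[0x1d+3] := {0x04,0x66,0xde}
#2 dst[0x0e+7] := {0xda,0x90,0xf6,0x8b,0xe0,0x25,0x29}
#3 dst[0x17+4] := {0x66,0xda,0x90,0xf6}
query mem[0x1e]=0x66, mem[0x13]=0x25, mem[0x12]=0xe0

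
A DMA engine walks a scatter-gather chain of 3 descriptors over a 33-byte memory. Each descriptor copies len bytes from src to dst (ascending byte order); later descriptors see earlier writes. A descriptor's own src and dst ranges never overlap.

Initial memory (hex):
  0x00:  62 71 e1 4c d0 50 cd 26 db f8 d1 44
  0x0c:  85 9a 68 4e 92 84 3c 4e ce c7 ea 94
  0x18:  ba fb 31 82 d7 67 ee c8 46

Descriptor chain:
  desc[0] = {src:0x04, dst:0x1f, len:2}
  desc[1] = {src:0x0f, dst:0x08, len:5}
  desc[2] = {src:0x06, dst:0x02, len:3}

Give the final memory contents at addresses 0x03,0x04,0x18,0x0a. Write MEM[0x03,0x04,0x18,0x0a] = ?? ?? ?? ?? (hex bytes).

[0] 0x04->0x1f len=2 : d0 50
[1] 0x0f->0x08 len=5 : 4e 92 84 3c 4e
[2] 0x06->0x02 len=3 : cd 26 4e
query mem[0x03]=0x26, mem[0x04]=0x4e, mem[0x18]=0xba, mem[0x0a]=0x84

MEM[0x03,0x04,0x18,0x0a] = 26 4e ba 84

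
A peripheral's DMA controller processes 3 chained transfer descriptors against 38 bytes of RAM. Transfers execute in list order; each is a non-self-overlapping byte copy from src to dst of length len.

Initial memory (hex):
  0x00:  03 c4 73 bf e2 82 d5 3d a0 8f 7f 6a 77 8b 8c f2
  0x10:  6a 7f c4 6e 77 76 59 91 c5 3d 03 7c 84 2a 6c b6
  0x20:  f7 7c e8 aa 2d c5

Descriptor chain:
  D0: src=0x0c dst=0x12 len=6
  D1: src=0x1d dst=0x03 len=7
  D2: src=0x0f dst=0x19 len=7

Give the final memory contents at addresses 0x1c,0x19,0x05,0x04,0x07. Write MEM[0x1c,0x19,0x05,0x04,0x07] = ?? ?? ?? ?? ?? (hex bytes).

  after D0: wrote 6B at 0x12 = 778b8cf26a7f
  after D1: wrote 7B at 0x03 = 2a6cb6f77ce8aa
  after D2: wrote 7B at 0x19 = f26a7f778b8cf2
query mem[0x1c]=0x77, mem[0x19]=0xf2, mem[0x05]=0xb6, mem[0x04]=0x6c, mem[0x07]=0x7c

MEM[0x1c,0x19,0x05,0x04,0x07] = 77 f2 b6 6c 7c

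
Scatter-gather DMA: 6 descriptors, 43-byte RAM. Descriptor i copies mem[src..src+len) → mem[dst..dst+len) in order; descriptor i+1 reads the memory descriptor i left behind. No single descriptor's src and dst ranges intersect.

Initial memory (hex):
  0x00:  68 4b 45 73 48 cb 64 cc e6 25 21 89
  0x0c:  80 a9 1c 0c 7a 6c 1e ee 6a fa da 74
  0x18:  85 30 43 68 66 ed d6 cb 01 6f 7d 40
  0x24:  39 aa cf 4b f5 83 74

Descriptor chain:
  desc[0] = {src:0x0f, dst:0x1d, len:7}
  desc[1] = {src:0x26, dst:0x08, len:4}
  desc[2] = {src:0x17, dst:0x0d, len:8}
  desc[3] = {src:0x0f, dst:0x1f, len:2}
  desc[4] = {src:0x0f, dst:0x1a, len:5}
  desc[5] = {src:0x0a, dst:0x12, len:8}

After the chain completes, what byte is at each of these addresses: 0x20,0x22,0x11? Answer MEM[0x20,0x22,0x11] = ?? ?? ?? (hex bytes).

MEM[0x20,0x22,0x11] = 43 6a 68

#0 dst[0x1d+7] := {0x0c,0x7a,0x6c,0x1e,0xee,0x6a,0xfa}
#1 dst[0x08+4] := {0xcf,0x4b,0xf5,0x83}
#2 dst[0x0d+8] := {0x74,0x85,0x30,0x43,0x68,0x66,0x0c,0x7a}
#3 dst[0x1f+2] := {0x30,0x43}
#4 dst[0x1a+5] := {0x30,0x43,0x68,0x66,0x0c}
#5 dst[0x12+8] := {0xf5,0x83,0x80,0x74,0x85,0x30,0x43,0x68}
query mem[0x20]=0x43, mem[0x22]=0x6a, mem[0x11]=0x68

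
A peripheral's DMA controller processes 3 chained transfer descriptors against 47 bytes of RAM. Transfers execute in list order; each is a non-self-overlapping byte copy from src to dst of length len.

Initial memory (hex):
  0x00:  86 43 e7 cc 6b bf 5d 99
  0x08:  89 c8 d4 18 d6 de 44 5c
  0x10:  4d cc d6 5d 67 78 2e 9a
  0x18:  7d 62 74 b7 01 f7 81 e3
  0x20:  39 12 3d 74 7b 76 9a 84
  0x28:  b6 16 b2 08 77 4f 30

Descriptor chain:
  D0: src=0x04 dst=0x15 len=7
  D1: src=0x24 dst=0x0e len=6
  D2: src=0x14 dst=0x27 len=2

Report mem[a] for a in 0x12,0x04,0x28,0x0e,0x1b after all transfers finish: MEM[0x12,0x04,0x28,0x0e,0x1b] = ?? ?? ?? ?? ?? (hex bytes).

MEM[0x12,0x04,0x28,0x0e,0x1b] = b6 6b 6b 7b d4

  after D0: wrote 7B at 0x15 = 6bbf5d9989c8d4
  after D1: wrote 6B at 0x0e = 7b769a84b616
  after D2: wrote 2B at 0x27 = 676b
query mem[0x12]=0xb6, mem[0x04]=0x6b, mem[0x28]=0x6b, mem[0x0e]=0x7b, mem[0x1b]=0xd4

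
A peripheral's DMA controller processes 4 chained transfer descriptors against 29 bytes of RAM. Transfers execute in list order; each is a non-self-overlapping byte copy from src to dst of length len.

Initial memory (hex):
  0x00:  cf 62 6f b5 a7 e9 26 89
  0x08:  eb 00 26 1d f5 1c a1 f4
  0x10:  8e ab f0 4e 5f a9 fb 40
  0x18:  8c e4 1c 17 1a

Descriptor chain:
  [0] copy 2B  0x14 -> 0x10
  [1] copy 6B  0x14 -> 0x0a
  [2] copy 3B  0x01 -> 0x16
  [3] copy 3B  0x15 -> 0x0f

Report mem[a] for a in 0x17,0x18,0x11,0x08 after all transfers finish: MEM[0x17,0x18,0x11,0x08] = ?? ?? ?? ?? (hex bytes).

#0 dst[0x10+2] := {0x5f,0xa9}
#1 dst[0x0a+6] := {0x5f,0xa9,0xfb,0x40,0x8c,0xe4}
#2 dst[0x16+3] := {0x62,0x6f,0xb5}
#3 dst[0x0f+3] := {0xa9,0x62,0x6f}
query mem[0x17]=0x6f, mem[0x18]=0xb5, mem[0x11]=0x6f, mem[0x08]=0xeb

MEM[0x17,0x18,0x11,0x08] = 6f b5 6f eb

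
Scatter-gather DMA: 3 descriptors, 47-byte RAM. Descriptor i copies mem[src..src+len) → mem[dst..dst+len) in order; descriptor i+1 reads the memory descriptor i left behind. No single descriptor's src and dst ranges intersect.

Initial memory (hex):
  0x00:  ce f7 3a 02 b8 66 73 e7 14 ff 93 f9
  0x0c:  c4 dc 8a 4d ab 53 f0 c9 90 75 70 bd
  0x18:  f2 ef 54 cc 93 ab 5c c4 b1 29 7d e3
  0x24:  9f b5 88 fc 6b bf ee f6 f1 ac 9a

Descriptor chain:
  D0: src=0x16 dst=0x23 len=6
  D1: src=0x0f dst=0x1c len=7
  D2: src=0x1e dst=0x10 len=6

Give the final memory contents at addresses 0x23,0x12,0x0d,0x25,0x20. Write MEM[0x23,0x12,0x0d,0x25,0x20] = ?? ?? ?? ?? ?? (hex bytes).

[0] 0x16->0x23 len=6 : 70 bd f2 ef 54 cc
[1] 0x0f->0x1c len=7 : 4d ab 53 f0 c9 90 75
[2] 0x1e->0x10 len=6 : 53 f0 c9 90 75 70
query mem[0x23]=0x70, mem[0x12]=0xc9, mem[0x0d]=0xdc, mem[0x25]=0xf2, mem[0x20]=0xc9

MEM[0x23,0x12,0x0d,0x25,0x20] = 70 c9 dc f2 c9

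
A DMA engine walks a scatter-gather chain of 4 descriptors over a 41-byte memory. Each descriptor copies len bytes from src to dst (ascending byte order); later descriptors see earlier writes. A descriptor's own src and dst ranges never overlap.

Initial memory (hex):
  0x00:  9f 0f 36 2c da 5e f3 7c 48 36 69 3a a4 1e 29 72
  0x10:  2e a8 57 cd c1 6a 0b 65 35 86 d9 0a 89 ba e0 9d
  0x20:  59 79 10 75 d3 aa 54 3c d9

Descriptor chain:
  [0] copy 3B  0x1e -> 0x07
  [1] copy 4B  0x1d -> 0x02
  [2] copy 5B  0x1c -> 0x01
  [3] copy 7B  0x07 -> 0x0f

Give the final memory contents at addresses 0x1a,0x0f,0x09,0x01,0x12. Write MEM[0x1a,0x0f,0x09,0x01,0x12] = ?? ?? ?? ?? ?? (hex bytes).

[0] 0x1e->0x07 len=3 : e0 9d 59
[1] 0x1d->0x02 len=4 : ba e0 9d 59
[2] 0x1c->0x01 len=5 : 89 ba e0 9d 59
[3] 0x07->0x0f len=7 : e0 9d 59 69 3a a4 1e
query mem[0x1a]=0xd9, mem[0x0f]=0xe0, mem[0x09]=0x59, mem[0x01]=0x89, mem[0x12]=0x69

MEM[0x1a,0x0f,0x09,0x01,0x12] = d9 e0 59 89 69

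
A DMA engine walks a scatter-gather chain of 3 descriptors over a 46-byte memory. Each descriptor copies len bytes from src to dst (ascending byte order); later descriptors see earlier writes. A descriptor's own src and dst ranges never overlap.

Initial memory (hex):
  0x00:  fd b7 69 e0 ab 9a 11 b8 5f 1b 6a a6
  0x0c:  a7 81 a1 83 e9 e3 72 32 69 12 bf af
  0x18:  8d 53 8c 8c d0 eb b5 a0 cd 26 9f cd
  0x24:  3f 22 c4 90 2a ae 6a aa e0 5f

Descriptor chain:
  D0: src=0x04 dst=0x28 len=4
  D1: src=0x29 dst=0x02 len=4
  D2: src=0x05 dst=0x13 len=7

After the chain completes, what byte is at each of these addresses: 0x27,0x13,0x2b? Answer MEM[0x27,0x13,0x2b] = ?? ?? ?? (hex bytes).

MEM[0x27,0x13,0x2b] = 90 e0 b8

#0 dst[0x28+4] := {0xab,0x9a,0x11,0xb8}
#1 dst[0x02+4] := {0x9a,0x11,0xb8,0xe0}
#2 dst[0x13+7] := {0xe0,0x11,0xb8,0x5f,0x1b,0x6a,0xa6}
query mem[0x27]=0x90, mem[0x13]=0xe0, mem[0x2b]=0xb8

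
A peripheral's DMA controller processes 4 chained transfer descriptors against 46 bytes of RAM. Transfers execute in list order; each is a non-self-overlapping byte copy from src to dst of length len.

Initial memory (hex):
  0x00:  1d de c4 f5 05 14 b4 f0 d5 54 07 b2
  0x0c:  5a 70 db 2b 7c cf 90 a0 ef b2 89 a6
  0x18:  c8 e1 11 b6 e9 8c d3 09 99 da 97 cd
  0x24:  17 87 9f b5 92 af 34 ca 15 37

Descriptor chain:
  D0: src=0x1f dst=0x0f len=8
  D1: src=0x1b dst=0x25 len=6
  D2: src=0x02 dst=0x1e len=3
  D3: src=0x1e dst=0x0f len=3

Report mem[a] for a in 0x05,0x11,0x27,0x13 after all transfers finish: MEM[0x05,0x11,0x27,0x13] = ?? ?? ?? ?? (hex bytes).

MEM[0x05,0x11,0x27,0x13] = 14 05 8c cd

  after D0: wrote 8B at 0x0f = 0999da97cd17879f
  after D1: wrote 6B at 0x25 = b6e98cd30999
  after D2: wrote 3B at 0x1e = c4f505
  after D3: wrote 3B at 0x0f = c4f505
query mem[0x05]=0x14, mem[0x11]=0x05, mem[0x27]=0x8c, mem[0x13]=0xcd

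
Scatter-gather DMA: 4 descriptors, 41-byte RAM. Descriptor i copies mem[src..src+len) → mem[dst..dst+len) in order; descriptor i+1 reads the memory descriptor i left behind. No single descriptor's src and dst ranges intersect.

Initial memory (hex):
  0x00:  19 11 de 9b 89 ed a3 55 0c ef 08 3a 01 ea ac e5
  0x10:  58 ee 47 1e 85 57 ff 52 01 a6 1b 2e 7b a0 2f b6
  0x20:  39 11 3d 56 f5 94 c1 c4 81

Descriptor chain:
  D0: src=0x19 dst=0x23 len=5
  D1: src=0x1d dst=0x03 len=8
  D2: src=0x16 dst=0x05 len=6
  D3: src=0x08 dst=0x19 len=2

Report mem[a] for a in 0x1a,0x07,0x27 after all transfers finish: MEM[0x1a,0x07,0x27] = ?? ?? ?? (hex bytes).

[0] 0x19->0x23 len=5 : a6 1b 2e 7b a0
[1] 0x1d->0x03 len=8 : a0 2f b6 39 11 3d a6 1b
[2] 0x16->0x05 len=6 : ff 52 01 a6 1b 2e
[3] 0x08->0x19 len=2 : a6 1b
query mem[0x1a]=0x1b, mem[0x07]=0x01, mem[0x27]=0xa0

MEM[0x1a,0x07,0x27] = 1b 01 a0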